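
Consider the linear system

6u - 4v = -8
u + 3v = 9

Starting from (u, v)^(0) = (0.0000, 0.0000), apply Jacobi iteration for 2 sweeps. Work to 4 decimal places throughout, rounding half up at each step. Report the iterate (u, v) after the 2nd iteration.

(0.6667, 3.4444)

Iteration 1:
  u = (-8 - (-4)·0.0000) / (6) = -1.3333
  v = (9 - (1)·0.0000) / (3) = 3.0000
Iteration 2:
  u = (-8 - (-4)·3.0000) / (6) = 0.6667
  v = (9 - (1)·-1.3333) / (3) = 3.4444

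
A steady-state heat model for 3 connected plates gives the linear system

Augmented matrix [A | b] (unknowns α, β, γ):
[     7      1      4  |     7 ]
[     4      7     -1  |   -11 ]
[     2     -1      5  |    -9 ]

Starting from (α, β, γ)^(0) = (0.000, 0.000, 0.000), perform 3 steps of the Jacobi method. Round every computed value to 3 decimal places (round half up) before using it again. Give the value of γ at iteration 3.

Iteration 1:
  α = (7 - (1)·0.000 - (4)·0.000) / (7) = 1.000
  β = (-11 - (4)·0.000 - (-1)·0.000) / (7) = -1.571
  γ = (-9 - (2)·0.000 - (-1)·0.000) / (5) = -1.800
Iteration 2:
  α = (7 - (1)·-1.571 - (4)·-1.800) / (7) = 2.253
  β = (-11 - (4)·1.000 - (-1)·-1.800) / (7) = -2.400
  γ = (-9 - (2)·1.000 - (-1)·-1.571) / (5) = -2.514
Iteration 3:
  α = (7 - (1)·-2.400 - (4)·-2.514) / (7) = 2.779
  β = (-11 - (4)·2.253 - (-1)·-2.514) / (7) = -3.218
  γ = (-9 - (2)·2.253 - (-1)·-2.400) / (5) = -3.181

-3.181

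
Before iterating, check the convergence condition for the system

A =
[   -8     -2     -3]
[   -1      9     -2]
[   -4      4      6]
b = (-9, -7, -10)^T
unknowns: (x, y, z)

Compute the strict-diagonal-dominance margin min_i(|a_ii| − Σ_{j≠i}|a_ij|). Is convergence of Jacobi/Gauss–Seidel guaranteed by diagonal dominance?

row 1: |-8| − (2+3) = 3
row 2: |9| − (1+2) = 6
row 3: |6| − (4+4) = -2
minimum over rows = -2 → not strictly diagonally dominant

-2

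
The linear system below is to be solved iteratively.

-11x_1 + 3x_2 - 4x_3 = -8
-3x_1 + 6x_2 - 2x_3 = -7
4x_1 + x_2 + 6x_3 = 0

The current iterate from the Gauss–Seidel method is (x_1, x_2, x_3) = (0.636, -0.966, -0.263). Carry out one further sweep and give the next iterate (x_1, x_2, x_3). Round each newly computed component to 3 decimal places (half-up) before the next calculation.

(0.559, -0.975, -0.210)

One sweep:
  x_1 = (-8 - (3)·-0.966 - (-4)·-0.263) / (-11) = 0.559
  x_2 = (-7 - (-3)·0.559 - (-2)·-0.263) / (6) = -0.975
  x_3 = (0 - (4)·0.559 - (1)·-0.975) / (6) = -0.210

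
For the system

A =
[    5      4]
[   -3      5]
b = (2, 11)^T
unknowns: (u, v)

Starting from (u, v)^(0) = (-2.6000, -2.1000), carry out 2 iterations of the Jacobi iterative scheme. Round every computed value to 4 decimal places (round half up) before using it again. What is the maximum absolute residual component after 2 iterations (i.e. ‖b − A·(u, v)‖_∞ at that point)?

Iteration 1:
  u = (2 - (4)·-2.1000) / (5) = 2.0800
  v = (11 - (-3)·-2.6000) / (5) = 0.6400
Iteration 2:
  u = (2 - (4)·0.6400) / (5) = -0.1120
  v = (11 - (-3)·2.0800) / (5) = 3.4480
Residual b − A·x = (-11.2320, -6.5760); ∞-norm = 11.2320

11.2320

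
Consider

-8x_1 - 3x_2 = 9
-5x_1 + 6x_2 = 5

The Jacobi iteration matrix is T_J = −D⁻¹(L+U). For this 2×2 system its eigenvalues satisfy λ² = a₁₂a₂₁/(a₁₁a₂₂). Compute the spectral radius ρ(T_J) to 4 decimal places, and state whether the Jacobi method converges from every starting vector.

0.5590

a₁₂a₂₁/(a₁₁a₂₂) = (-3)·(-5) / ((-8)·(6)) = -0.312500
ρ = √|-0.312500| = √0.312500 = 0.5590
ρ < 1, so Jacobi converges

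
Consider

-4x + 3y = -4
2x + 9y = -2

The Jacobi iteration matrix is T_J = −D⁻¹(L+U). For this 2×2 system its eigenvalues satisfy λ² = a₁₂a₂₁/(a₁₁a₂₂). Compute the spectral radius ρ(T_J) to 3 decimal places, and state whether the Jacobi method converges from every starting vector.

0.408

a₁₂a₂₁/(a₁₁a₂₂) = (3)·(2) / ((-4)·(9)) = -0.166667
ρ = √|-0.166667| = √0.166667 = 0.408
ρ < 1, so Jacobi converges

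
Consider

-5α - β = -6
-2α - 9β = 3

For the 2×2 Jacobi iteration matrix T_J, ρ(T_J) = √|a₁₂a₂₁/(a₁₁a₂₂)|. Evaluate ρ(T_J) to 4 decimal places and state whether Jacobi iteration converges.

0.2108

a₁₂a₂₁/(a₁₁a₂₂) = (-1)·(-2) / ((-5)·(-9)) = 0.044444
ρ = √|0.044444| = √0.044444 = 0.2108
ρ < 1, so Jacobi converges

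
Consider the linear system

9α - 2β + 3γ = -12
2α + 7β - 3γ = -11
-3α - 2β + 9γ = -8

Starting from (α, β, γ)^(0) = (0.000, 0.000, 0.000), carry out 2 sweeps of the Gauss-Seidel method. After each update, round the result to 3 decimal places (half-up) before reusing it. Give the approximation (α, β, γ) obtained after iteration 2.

Iteration 1:
  α = (-12 - (-2)·0.000 - (3)·0.000) / (9) = -1.333
  β = (-11 - (2)·-1.333 - (-3)·0.000) / (7) = -1.191
  γ = (-8 - (-3)·-1.333 - (-2)·-1.191) / (9) = -1.598
Iteration 2:
  α = (-12 - (-2)·-1.191 - (3)·-1.598) / (9) = -1.065
  β = (-11 - (2)·-1.065 - (-3)·-1.598) / (7) = -1.952
  γ = (-8 - (-3)·-1.065 - (-2)·-1.952) / (9) = -1.678

(-1.065, -1.952, -1.678)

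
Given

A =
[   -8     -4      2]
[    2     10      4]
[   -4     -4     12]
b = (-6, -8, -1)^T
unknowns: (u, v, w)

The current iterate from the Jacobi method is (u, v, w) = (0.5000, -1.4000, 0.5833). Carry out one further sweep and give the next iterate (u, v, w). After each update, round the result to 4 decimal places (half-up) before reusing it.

(1.5958, -1.1333, -0.3833)

One sweep:
  u = (-6 - (-4)·-1.4000 - (2)·0.5833) / (-8) = 1.5958
  v = (-8 - (2)·0.5000 - (4)·0.5833) / (10) = -1.1333
  w = (-1 - (-4)·0.5000 - (-4)·-1.4000) / (12) = -0.3833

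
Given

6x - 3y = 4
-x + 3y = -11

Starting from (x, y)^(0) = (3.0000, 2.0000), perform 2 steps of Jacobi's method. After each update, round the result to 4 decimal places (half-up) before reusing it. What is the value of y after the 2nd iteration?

Iteration 1:
  x = (4 - (-3)·2.0000) / (6) = 1.6667
  y = (-11 - (-1)·3.0000) / (3) = -2.6667
Iteration 2:
  x = (4 - (-3)·-2.6667) / (6) = -0.6667
  y = (-11 - (-1)·1.6667) / (3) = -3.1111

-3.1111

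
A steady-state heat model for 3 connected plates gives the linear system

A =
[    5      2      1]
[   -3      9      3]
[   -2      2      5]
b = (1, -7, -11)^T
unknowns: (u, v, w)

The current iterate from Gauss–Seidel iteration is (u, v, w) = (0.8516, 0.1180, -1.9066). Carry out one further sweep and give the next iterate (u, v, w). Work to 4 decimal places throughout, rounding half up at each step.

(0.5341, 0.0358, -2.0007)

One sweep:
  u = (1 - (2)·0.1180 - (1)·-1.9066) / (5) = 0.5341
  v = (-7 - (-3)·0.5341 - (3)·-1.9066) / (9) = 0.0358
  w = (-11 - (-2)·0.5341 - (2)·0.0358) / (5) = -2.0007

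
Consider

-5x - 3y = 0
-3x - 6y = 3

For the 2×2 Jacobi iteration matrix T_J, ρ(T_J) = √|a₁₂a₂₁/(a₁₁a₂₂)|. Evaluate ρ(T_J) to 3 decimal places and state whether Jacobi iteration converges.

a₁₂a₂₁/(a₁₁a₂₂) = (-3)·(-3) / ((-5)·(-6)) = 0.300000
ρ = √|0.300000| = √0.300000 = 0.548
ρ < 1, so Jacobi converges

0.548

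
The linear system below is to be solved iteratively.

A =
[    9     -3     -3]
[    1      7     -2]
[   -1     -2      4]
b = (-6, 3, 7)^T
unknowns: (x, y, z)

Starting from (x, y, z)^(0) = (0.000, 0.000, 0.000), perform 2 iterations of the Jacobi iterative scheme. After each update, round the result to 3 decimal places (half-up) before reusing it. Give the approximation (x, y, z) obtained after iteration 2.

(0.060, 1.024, 1.798)

Iteration 1:
  x = (-6 - (-3)·0.000 - (-3)·0.000) / (9) = -0.667
  y = (3 - (1)·0.000 - (-2)·0.000) / (7) = 0.429
  z = (7 - (-1)·0.000 - (-2)·0.000) / (4) = 1.750
Iteration 2:
  x = (-6 - (-3)·0.429 - (-3)·1.750) / (9) = 0.060
  y = (3 - (1)·-0.667 - (-2)·1.750) / (7) = 1.024
  z = (7 - (-1)·-0.667 - (-2)·0.429) / (4) = 1.798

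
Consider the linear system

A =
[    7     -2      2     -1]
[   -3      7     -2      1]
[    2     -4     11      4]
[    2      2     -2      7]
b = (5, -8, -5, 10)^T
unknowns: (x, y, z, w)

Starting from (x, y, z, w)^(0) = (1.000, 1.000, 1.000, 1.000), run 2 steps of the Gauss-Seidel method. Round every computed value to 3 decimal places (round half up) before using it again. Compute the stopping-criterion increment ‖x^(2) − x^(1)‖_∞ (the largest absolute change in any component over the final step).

0.561

Iteration 1:
  x = (5 - (-2)·1.000 - (2)·1.000 - (-1)·1.000) / (7) = 0.857
  y = (-8 - (-3)·0.857 - (-2)·1.000 - (1)·1.000) / (7) = -0.633
  z = (-5 - (2)·0.857 - (-4)·-0.633 - (4)·1.000) / (11) = -1.204
  w = (10 - (2)·0.857 - (2)·-0.633 - (-2)·-1.204) / (7) = 1.021
Iteration 2:
  x = (5 - (-2)·-0.633 - (2)·-1.204 - (-1)·1.021) / (7) = 1.023
  y = (-8 - (-3)·1.023 - (-2)·-1.204 - (1)·1.021) / (7) = -1.194
  z = (-5 - (2)·1.023 - (-4)·-1.194 - (4)·1.021) / (11) = -1.446
  w = (10 - (2)·1.023 - (2)·-1.194 - (-2)·-1.446) / (7) = 1.064
Change: (0.166, -0.561, -0.242, 0.043) → max |·| = 0.561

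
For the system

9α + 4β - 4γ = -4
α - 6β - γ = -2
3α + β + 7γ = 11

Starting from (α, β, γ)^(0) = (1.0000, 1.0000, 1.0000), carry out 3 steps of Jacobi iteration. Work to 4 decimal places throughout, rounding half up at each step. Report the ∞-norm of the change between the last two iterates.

0.4244

Iteration 1:
  α = (-4 - (4)·1.0000 - (-4)·1.0000) / (9) = -0.4444
  β = (-2 - (1)·1.0000 - (-1)·1.0000) / (-6) = 0.3333
  γ = (11 - (3)·1.0000 - (1)·1.0000) / (7) = 1.0000
Iteration 2:
  α = (-4 - (4)·0.3333 - (-4)·1.0000) / (9) = -0.1481
  β = (-2 - (1)·-0.4444 - (-1)·1.0000) / (-6) = 0.0926
  γ = (11 - (3)·-0.4444 - (1)·0.3333) / (7) = 1.7143
Iteration 3:
  α = (-4 - (4)·0.0926 - (-4)·1.7143) / (9) = 0.2763
  β = (-2 - (1)·-0.1481 - (-1)·1.7143) / (-6) = 0.0229
  γ = (11 - (3)·-0.1481 - (1)·0.0926) / (7) = 1.6217
Change: (0.4244, -0.0697, -0.0926) → max |·| = 0.4244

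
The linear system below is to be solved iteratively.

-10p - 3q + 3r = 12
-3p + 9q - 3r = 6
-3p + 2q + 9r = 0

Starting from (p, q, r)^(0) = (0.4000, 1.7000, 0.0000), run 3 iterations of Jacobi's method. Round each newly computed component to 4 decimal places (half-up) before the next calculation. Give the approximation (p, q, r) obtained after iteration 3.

(-1.4289, -0.0870, -0.5078)

Iteration 1:
  p = (12 - (-3)·1.7000 - (3)·0.0000) / (-10) = -1.7100
  q = (6 - (-3)·0.4000 - (-3)·0.0000) / (9) = 0.8000
  r = (0 - (-3)·0.4000 - (2)·1.7000) / (9) = -0.2444
Iteration 2:
  p = (12 - (-3)·0.8000 - (3)·-0.2444) / (-10) = -1.5133
  q = (6 - (-3)·-1.7100 - (-3)·-0.2444) / (9) = 0.0152
  r = (0 - (-3)·-1.7100 - (2)·0.8000) / (9) = -0.7478
Iteration 3:
  p = (12 - (-3)·0.0152 - (3)·-0.7478) / (-10) = -1.4289
  q = (6 - (-3)·-1.5133 - (-3)·-0.7478) / (9) = -0.0870
  r = (0 - (-3)·-1.5133 - (2)·0.0152) / (9) = -0.5078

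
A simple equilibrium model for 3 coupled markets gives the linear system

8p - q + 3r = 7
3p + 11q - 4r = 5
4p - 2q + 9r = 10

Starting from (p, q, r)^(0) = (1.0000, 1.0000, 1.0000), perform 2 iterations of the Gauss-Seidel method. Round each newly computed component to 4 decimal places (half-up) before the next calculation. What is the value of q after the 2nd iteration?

Iteration 1:
  p = (7 - (-1)·1.0000 - (3)·1.0000) / (8) = 0.6250
  q = (5 - (3)·0.6250 - (-4)·1.0000) / (11) = 0.6477
  r = (10 - (4)·0.6250 - (-2)·0.6477) / (9) = 0.9773
Iteration 2:
  p = (7 - (-1)·0.6477 - (3)·0.9773) / (8) = 0.5895
  q = (5 - (3)·0.5895 - (-4)·0.9773) / (11) = 0.6492
  r = (10 - (4)·0.5895 - (-2)·0.6492) / (9) = 0.9934

0.6492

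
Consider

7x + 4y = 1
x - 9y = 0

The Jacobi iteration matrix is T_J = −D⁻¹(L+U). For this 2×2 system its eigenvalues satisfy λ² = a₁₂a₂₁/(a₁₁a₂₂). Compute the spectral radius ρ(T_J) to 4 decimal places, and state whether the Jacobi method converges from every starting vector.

0.2520

a₁₂a₂₁/(a₁₁a₂₂) = (4)·(1) / ((7)·(-9)) = -0.063492
ρ = √|-0.063492| = √0.063492 = 0.2520
ρ < 1, so Jacobi converges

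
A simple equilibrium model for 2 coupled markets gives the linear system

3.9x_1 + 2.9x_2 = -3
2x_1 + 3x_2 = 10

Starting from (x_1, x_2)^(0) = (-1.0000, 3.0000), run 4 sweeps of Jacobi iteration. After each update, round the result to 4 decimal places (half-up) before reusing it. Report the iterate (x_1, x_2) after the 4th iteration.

(-5.1037, 6.4900)

Iteration 1:
  x_1 = (-3 - (2.9)·3.0000) / (3.9) = -3.0000
  x_2 = (10 - (2)·-1.0000) / (3) = 4.0000
Iteration 2:
  x_1 = (-3 - (2.9)·4.0000) / (3.9) = -3.7436
  x_2 = (10 - (2)·-3.0000) / (3) = 5.3333
Iteration 3:
  x_1 = (-3 - (2.9)·5.3333) / (3.9) = -4.7350
  x_2 = (10 - (2)·-3.7436) / (3) = 5.8291
Iteration 4:
  x_1 = (-3 - (2.9)·5.8291) / (3.9) = -5.1037
  x_2 = (10 - (2)·-4.7350) / (3) = 6.4900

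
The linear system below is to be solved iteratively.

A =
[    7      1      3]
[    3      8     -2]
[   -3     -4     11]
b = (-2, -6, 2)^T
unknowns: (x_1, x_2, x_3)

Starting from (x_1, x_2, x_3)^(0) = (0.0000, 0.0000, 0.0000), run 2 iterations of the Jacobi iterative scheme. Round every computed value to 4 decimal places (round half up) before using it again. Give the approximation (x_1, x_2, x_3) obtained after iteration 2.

Iteration 1:
  x_1 = (-2 - (1)·0.0000 - (3)·0.0000) / (7) = -0.2857
  x_2 = (-6 - (3)·0.0000 - (-2)·0.0000) / (8) = -0.7500
  x_3 = (2 - (-3)·0.0000 - (-4)·0.0000) / (11) = 0.1818
Iteration 2:
  x_1 = (-2 - (1)·-0.7500 - (3)·0.1818) / (7) = -0.2565
  x_2 = (-6 - (3)·-0.2857 - (-2)·0.1818) / (8) = -0.5974
  x_3 = (2 - (-3)·-0.2857 - (-4)·-0.7500) / (11) = -0.1688

(-0.2565, -0.5974, -0.1688)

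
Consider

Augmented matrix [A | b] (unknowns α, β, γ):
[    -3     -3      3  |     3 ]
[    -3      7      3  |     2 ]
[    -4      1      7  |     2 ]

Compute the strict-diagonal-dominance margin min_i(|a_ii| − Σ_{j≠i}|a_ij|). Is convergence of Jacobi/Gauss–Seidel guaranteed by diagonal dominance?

row 1: |-3| − (3+3) = -3
row 2: |7| − (3+3) = 1
row 3: |7| − (4+1) = 2
minimum over rows = -3 → not strictly diagonally dominant

-3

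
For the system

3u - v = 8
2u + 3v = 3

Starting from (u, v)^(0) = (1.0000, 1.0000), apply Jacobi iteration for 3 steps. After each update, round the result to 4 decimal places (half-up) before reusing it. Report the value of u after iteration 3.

Iteration 1:
  u = (8 - (-1)·1.0000) / (3) = 3.0000
  v = (3 - (2)·1.0000) / (3) = 0.3333
Iteration 2:
  u = (8 - (-1)·0.3333) / (3) = 2.7778
  v = (3 - (2)·3.0000) / (3) = -1.0000
Iteration 3:
  u = (8 - (-1)·-1.0000) / (3) = 2.3333
  v = (3 - (2)·2.7778) / (3) = -0.8519

2.3333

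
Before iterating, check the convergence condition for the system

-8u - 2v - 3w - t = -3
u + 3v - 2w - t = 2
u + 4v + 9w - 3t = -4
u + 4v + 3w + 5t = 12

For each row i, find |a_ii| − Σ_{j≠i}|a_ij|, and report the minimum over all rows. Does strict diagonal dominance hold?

row 1: |-8| − (2+3+1) = 2
row 2: |3| − (1+2+1) = -1
row 3: |9| − (1+4+3) = 1
row 4: |5| − (1+4+3) = -3
minimum over rows = -3 → not strictly diagonally dominant

-3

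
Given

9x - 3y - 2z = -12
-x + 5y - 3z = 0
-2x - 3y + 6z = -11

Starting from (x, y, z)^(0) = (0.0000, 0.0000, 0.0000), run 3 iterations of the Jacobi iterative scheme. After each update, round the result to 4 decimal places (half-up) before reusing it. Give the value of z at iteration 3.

Iteration 1:
  x = (-12 - (-3)·0.0000 - (-2)·0.0000) / (9) = -1.3333
  y = (0 - (-1)·0.0000 - (-3)·0.0000) / (5) = 0.0000
  z = (-11 - (-2)·0.0000 - (-3)·0.0000) / (6) = -1.8333
Iteration 2:
  x = (-12 - (-3)·0.0000 - (-2)·-1.8333) / (9) = -1.7407
  y = (0 - (-1)·-1.3333 - (-3)·-1.8333) / (5) = -1.3666
  z = (-11 - (-2)·-1.3333 - (-3)·0.0000) / (6) = -2.2778
Iteration 3:
  x = (-12 - (-3)·-1.3666 - (-2)·-2.2778) / (9) = -2.2950
  y = (0 - (-1)·-1.7407 - (-3)·-2.2778) / (5) = -1.7148
  z = (-11 - (-2)·-1.7407 - (-3)·-1.3666) / (6) = -3.0969

-3.0969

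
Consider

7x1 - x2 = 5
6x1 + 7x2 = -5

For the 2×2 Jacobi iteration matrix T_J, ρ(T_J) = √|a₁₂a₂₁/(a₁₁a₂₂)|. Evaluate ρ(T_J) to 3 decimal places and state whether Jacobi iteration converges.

a₁₂a₂₁/(a₁₁a₂₂) = (-1)·(6) / ((7)·(7)) = -0.122449
ρ = √|-0.122449| = √0.122449 = 0.350
ρ < 1, so Jacobi converges

0.350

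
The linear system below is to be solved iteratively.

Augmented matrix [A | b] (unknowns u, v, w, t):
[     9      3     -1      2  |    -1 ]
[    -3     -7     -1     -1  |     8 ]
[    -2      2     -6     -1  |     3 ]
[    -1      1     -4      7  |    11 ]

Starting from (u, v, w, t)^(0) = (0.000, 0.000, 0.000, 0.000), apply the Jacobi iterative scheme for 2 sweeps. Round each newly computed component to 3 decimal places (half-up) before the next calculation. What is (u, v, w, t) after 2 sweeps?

(-0.135, -1.248, -1.106, 1.433)

Iteration 1:
  u = (-1 - (3)·0.000 - (-1)·0.000 - (2)·0.000) / (9) = -0.111
  v = (8 - (-3)·0.000 - (-1)·0.000 - (-1)·0.000) / (-7) = -1.143
  w = (3 - (-2)·0.000 - (2)·0.000 - (-1)·0.000) / (-6) = -0.500
  t = (11 - (-1)·0.000 - (1)·0.000 - (-4)·0.000) / (7) = 1.571
Iteration 2:
  u = (-1 - (3)·-1.143 - (-1)·-0.500 - (2)·1.571) / (9) = -0.135
  v = (8 - (-3)·-0.111 - (-1)·-0.500 - (-1)·1.571) / (-7) = -1.248
  w = (3 - (-2)·-0.111 - (2)·-1.143 - (-1)·1.571) / (-6) = -1.106
  t = (11 - (-1)·-0.111 - (1)·-1.143 - (-4)·-0.500) / (7) = 1.433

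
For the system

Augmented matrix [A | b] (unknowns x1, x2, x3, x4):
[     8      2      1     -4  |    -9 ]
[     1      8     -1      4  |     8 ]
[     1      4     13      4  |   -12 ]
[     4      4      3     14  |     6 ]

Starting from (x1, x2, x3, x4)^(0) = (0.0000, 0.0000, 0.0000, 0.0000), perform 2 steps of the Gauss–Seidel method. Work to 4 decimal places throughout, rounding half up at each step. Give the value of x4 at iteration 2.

0.7815

Iteration 1:
  x1 = (-9 - (2)·0.0000 - (1)·0.0000 - (-4)·0.0000) / (8) = -1.1250
  x2 = (8 - (1)·-1.1250 - (-1)·0.0000 - (4)·0.0000) / (8) = 1.1406
  x3 = (-12 - (1)·-1.1250 - (4)·1.1406 - (4)·0.0000) / (13) = -1.1875
  x4 = (6 - (4)·-1.1250 - (4)·1.1406 - (3)·-1.1875) / (14) = 0.6786
Iteration 2:
  x1 = (-9 - (2)·1.1406 - (1)·-1.1875 - (-4)·0.6786) / (8) = -0.9224
  x2 = (8 - (1)·-0.9224 - (-1)·-1.1875 - (4)·0.6786) / (8) = 0.6276
  x3 = (-12 - (1)·-0.9224 - (4)·0.6276 - (4)·0.6786) / (13) = -1.2540
  x4 = (6 - (4)·-0.9224 - (4)·0.6276 - (3)·-1.2540) / (14) = 0.7815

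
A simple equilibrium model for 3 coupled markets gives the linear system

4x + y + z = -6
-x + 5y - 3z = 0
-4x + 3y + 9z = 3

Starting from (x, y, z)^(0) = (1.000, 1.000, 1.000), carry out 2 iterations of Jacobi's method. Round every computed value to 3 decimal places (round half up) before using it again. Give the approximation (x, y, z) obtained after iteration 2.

(-1.811, -0.134, -0.822)

Iteration 1:
  x = (-6 - (1)·1.000 - (1)·1.000) / (4) = -2.000
  y = (0 - (-1)·1.000 - (-3)·1.000) / (5) = 0.800
  z = (3 - (-4)·1.000 - (3)·1.000) / (9) = 0.444
Iteration 2:
  x = (-6 - (1)·0.800 - (1)·0.444) / (4) = -1.811
  y = (0 - (-1)·-2.000 - (-3)·0.444) / (5) = -0.134
  z = (3 - (-4)·-2.000 - (3)·0.800) / (9) = -0.822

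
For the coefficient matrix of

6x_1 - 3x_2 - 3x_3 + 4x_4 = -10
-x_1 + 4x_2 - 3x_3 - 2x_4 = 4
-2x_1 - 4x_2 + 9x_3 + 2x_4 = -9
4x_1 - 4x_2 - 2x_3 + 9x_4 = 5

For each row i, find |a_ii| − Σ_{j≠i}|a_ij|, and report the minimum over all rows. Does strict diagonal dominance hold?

-4

row 1: |6| − (3+3+4) = -4
row 2: |4| − (1+3+2) = -2
row 3: |9| − (2+4+2) = 1
row 4: |9| − (4+4+2) = -1
minimum over rows = -4 → not strictly diagonally dominant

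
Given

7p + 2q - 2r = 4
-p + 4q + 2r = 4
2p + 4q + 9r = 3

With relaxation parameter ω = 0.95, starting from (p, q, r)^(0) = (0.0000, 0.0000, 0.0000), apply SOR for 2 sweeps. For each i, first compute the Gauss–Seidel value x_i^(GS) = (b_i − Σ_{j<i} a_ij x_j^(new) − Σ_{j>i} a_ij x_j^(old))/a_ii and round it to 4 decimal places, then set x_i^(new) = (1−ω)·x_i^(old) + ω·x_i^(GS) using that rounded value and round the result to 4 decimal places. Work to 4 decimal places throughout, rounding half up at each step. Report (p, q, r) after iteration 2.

(0.2083, 1.1738, -0.2355)

Iteration 1:
  p: GS value = (4 - (2)·0.0000 - (-2)·0.0000) / (7) = 0.5714;  p ← (1−ω)·0.0000 + ω·0.5714 = 0.5428
  q: GS value = (4 - (-1)·0.5428 - (2)·0.0000) / (4) = 1.1357;  q ← (1−ω)·0.0000 + ω·1.1357 = 1.0789
  r: GS value = (3 - (2)·0.5428 - (4)·1.0789) / (9) = -0.2668;  r ← (1−ω)·0.0000 + ω·-0.2668 = -0.2535
Iteration 2:
  p: GS value = (4 - (2)·1.0789 - (-2)·-0.2535) / (7) = 0.1907;  p ← (1−ω)·0.5428 + ω·0.1907 = 0.2083
  q: GS value = (4 - (-1)·0.2083 - (2)·-0.2535) / (4) = 1.1788;  q ← (1−ω)·1.0789 + ω·1.1788 = 1.1738
  r: GS value = (3 - (2)·0.2083 - (4)·1.1738) / (9) = -0.2346;  r ← (1−ω)·-0.2535 + ω·-0.2346 = -0.2355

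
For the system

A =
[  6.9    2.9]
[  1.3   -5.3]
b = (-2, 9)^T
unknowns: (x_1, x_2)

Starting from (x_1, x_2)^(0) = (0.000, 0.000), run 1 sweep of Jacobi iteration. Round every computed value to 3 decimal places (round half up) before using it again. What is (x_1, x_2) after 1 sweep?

(-0.290, -1.698)

Iteration 1:
  x_1 = (-2 - (2.9)·0.000) / (6.9) = -0.290
  x_2 = (9 - (1.3)·0.000) / (-5.3) = -1.698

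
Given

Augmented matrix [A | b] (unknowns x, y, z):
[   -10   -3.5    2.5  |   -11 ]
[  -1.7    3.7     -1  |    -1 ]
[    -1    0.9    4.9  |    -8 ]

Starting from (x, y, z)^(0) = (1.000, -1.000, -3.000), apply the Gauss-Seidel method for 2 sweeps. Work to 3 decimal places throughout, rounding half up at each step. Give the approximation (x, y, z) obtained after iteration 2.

(1.028, -0.163, -1.393)

Iteration 1:
  x = (-11 - (-3.5)·-1.000 - (2.5)·-3.000) / (-10) = 0.700
  y = (-1 - (-1.7)·0.700 - (-1)·-3.000) / (3.7) = -0.759
  z = (-8 - (-1)·0.700 - (0.9)·-0.759) / (4.9) = -1.350
Iteration 2:
  x = (-11 - (-3.5)·-0.759 - (2.5)·-1.350) / (-10) = 1.028
  y = (-1 - (-1.7)·1.028 - (-1)·-1.350) / (3.7) = -0.163
  z = (-8 - (-1)·1.028 - (0.9)·-0.163) / (4.9) = -1.393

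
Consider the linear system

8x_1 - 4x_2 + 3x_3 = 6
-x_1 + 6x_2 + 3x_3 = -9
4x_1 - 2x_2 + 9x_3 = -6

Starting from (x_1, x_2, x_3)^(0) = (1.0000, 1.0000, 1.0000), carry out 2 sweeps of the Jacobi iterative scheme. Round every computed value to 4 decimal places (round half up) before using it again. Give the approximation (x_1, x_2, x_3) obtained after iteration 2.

Iteration 1:
  x_1 = (6 - (-4)·1.0000 - (3)·1.0000) / (8) = 0.8750
  x_2 = (-9 - (-1)·1.0000 - (3)·1.0000) / (6) = -1.8333
  x_3 = (-6 - (4)·1.0000 - (-2)·1.0000) / (9) = -0.8889
Iteration 2:
  x_1 = (6 - (-4)·-1.8333 - (3)·-0.8889) / (8) = 0.1667
  x_2 = (-9 - (-1)·0.8750 - (3)·-0.8889) / (6) = -0.9097
  x_3 = (-6 - (4)·0.8750 - (-2)·-1.8333) / (9) = -1.4630

(0.1667, -0.9097, -1.4630)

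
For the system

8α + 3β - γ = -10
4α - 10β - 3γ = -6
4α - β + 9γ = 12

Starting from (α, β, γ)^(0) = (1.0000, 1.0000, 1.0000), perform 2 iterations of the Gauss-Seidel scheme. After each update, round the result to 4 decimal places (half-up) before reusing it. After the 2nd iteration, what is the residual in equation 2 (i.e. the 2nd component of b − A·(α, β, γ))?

-0.8269

Iteration 1:
  α = (-10 - (3)·1.0000 - (-1)·1.0000) / (8) = -1.5000
  β = (-6 - (4)·-1.5000 - (-3)·1.0000) / (-10) = -0.3000
  γ = (12 - (4)·-1.5000 - (-1)·-0.3000) / (9) = 1.9667
Iteration 2:
  α = (-10 - (3)·-0.3000 - (-1)·1.9667) / (8) = -0.8917
  β = (-6 - (4)·-0.8917 - (-3)·1.9667) / (-10) = -0.3467
  γ = (12 - (4)·-0.8917 - (-1)·-0.3467) / (9) = 1.6911
Residual b − A·x = (-0.1352, -0.8269, 0.0002)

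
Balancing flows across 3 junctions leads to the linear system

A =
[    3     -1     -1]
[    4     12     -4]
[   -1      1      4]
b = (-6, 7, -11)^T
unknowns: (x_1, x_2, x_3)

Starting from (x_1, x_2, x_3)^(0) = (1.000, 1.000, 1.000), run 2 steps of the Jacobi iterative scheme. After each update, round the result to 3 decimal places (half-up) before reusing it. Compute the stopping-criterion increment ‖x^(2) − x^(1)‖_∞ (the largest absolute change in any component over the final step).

Iteration 1:
  x_1 = (-6 - (-1)·1.000 - (-1)·1.000) / (3) = -1.333
  x_2 = (7 - (4)·1.000 - (-4)·1.000) / (12) = 0.583
  x_3 = (-11 - (-1)·1.000 - (1)·1.000) / (4) = -2.750
Iteration 2:
  x_1 = (-6 - (-1)·0.583 - (-1)·-2.750) / (3) = -2.722
  x_2 = (7 - (4)·-1.333 - (-4)·-2.750) / (12) = 0.111
  x_3 = (-11 - (-1)·-1.333 - (1)·0.583) / (4) = -3.229
Change: (-1.389, -0.472, -0.479) → max |·| = 1.389

1.389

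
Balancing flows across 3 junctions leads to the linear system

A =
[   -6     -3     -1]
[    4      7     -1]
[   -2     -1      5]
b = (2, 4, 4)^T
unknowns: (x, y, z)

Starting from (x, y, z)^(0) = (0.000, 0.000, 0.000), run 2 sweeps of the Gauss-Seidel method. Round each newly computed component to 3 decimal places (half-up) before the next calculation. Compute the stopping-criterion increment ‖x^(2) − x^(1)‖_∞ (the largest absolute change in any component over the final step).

Iteration 1:
  x = (2 - (-3)·0.000 - (-1)·0.000) / (-6) = -0.333
  y = (4 - (4)·-0.333 - (-1)·0.000) / (7) = 0.762
  z = (4 - (-2)·-0.333 - (-1)·0.762) / (5) = 0.819
Iteration 2:
  x = (2 - (-3)·0.762 - (-1)·0.819) / (-6) = -0.851
  y = (4 - (4)·-0.851 - (-1)·0.819) / (7) = 1.175
  z = (4 - (-2)·-0.851 - (-1)·1.175) / (5) = 0.695
Change: (-0.518, 0.413, -0.124) → max |·| = 0.518

0.518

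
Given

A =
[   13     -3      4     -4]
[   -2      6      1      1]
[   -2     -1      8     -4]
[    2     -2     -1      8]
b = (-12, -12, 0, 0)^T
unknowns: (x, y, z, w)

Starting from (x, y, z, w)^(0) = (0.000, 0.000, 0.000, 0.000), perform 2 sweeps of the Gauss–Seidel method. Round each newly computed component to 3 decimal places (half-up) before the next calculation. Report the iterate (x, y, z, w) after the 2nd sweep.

Iteration 1:
  x = (-12 - (-3)·0.000 - (4)·0.000 - (-4)·0.000) / (13) = -0.923
  y = (-12 - (-2)·-0.923 - (1)·0.000 - (1)·0.000) / (6) = -2.308
  z = (0 - (-2)·-0.923 - (-1)·-2.308 - (-4)·0.000) / (8) = -0.519
  w = (0 - (2)·-0.923 - (-2)·-2.308 - (-1)·-0.519) / (8) = -0.411
Iteration 2:
  x = (-12 - (-3)·-2.308 - (4)·-0.519 - (-4)·-0.411) / (13) = -1.422
  y = (-12 - (-2)·-1.422 - (1)·-0.519 - (1)·-0.411) / (6) = -2.319
  z = (0 - (-2)·-1.422 - (-1)·-2.319 - (-4)·-0.411) / (8) = -0.851
  w = (0 - (2)·-1.422 - (-2)·-2.319 - (-1)·-0.851) / (8) = -0.331

(-1.422, -2.319, -0.851, -0.331)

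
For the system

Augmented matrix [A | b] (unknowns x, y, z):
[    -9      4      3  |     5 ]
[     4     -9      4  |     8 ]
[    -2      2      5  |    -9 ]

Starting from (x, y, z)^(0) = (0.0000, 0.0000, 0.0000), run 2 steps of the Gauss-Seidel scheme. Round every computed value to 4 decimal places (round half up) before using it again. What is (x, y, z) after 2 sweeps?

Iteration 1:
  x = (5 - (4)·0.0000 - (3)·0.0000) / (-9) = -0.5556
  y = (8 - (4)·-0.5556 - (4)·0.0000) / (-9) = -1.1358
  z = (-9 - (-2)·-0.5556 - (2)·-1.1358) / (5) = -1.5679
Iteration 2:
  x = (5 - (4)·-1.1358 - (3)·-1.5679) / (-9) = -1.5830
  y = (8 - (4)·-1.5830 - (4)·-1.5679) / (-9) = -2.2893
  z = (-9 - (-2)·-1.5830 - (2)·-2.2893) / (5) = -1.5175

(-1.5830, -2.2893, -1.5175)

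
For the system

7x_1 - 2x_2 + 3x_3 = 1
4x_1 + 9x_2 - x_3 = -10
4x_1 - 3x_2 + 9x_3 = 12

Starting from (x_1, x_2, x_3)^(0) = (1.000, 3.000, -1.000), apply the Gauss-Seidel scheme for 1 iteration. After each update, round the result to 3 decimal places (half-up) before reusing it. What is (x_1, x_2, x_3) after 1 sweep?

(1.429, -1.857, 0.079)

Iteration 1:
  x_1 = (1 - (-2)·3.000 - (3)·-1.000) / (7) = 1.429
  x_2 = (-10 - (4)·1.429 - (-1)·-1.000) / (9) = -1.857
  x_3 = (12 - (4)·1.429 - (-3)·-1.857) / (9) = 0.079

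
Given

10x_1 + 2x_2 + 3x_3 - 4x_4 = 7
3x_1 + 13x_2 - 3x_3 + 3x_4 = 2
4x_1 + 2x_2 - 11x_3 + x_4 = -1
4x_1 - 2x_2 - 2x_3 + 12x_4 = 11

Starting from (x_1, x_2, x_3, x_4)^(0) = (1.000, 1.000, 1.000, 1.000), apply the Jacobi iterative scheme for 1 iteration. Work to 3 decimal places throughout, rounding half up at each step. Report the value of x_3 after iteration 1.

Iteration 1:
  x_1 = (7 - (2)·1.000 - (3)·1.000 - (-4)·1.000) / (10) = 0.600
  x_2 = (2 - (3)·1.000 - (-3)·1.000 - (3)·1.000) / (13) = -0.077
  x_3 = (-1 - (4)·1.000 - (2)·1.000 - (1)·1.000) / (-11) = 0.727
  x_4 = (11 - (4)·1.000 - (-2)·1.000 - (-2)·1.000) / (12) = 0.917

0.727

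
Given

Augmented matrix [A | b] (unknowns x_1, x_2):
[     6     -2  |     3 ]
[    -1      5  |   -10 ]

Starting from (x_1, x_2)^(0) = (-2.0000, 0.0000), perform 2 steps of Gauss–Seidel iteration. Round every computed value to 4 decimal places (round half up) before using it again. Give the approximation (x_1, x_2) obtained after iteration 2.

(-0.1333, -2.0267)

Iteration 1:
  x_1 = (3 - (-2)·0.0000) / (6) = 0.5000
  x_2 = (-10 - (-1)·0.5000) / (5) = -1.9000
Iteration 2:
  x_1 = (3 - (-2)·-1.9000) / (6) = -0.1333
  x_2 = (-10 - (-1)·-0.1333) / (5) = -2.0267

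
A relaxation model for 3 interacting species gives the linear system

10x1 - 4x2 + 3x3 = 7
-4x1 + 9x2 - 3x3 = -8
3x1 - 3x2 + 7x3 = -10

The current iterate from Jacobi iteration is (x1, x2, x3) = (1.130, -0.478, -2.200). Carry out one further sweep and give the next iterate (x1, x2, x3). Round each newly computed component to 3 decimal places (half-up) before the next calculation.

(1.169, -1.120, -2.118)

One sweep:
  x1 = (7 - (-4)·-0.478 - (3)·-2.200) / (10) = 1.169
  x2 = (-8 - (-4)·1.130 - (-3)·-2.200) / (9) = -1.120
  x3 = (-10 - (3)·1.130 - (-3)·-0.478) / (7) = -2.118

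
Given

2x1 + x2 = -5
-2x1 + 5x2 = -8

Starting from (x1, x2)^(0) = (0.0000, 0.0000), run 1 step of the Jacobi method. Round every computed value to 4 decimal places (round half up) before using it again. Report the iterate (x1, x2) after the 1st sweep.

Iteration 1:
  x1 = (-5 - (1)·0.0000) / (2) = -2.5000
  x2 = (-8 - (-2)·0.0000) / (5) = -1.6000

(-2.5000, -1.6000)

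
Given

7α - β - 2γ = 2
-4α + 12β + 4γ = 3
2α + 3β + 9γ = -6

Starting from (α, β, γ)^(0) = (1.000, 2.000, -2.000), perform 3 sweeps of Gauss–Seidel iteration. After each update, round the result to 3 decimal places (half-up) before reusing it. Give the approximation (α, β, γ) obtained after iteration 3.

Iteration 1:
  α = (2 - (-1)·2.000 - (-2)·-2.000) / (7) = 0.000
  β = (3 - (-4)·0.000 - (4)·-2.000) / (12) = 0.917
  γ = (-6 - (2)·0.000 - (3)·0.917) / (9) = -0.972
Iteration 2:
  α = (2 - (-1)·0.917 - (-2)·-0.972) / (7) = 0.139
  β = (3 - (-4)·0.139 - (4)·-0.972) / (12) = 0.620
  γ = (-6 - (2)·0.139 - (3)·0.620) / (9) = -0.904
Iteration 3:
  α = (2 - (-1)·0.620 - (-2)·-0.904) / (7) = 0.116
  β = (3 - (-4)·0.116 - (4)·-0.904) / (12) = 0.590
  γ = (-6 - (2)·0.116 - (3)·0.590) / (9) = -0.889

(0.116, 0.590, -0.889)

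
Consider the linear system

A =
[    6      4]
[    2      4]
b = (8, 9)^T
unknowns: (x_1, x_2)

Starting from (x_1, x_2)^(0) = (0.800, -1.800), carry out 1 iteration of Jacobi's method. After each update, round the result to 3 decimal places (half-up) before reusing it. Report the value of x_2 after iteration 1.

Iteration 1:
  x_1 = (8 - (4)·-1.800) / (6) = 2.533
  x_2 = (9 - (2)·0.800) / (4) = 1.850

1.850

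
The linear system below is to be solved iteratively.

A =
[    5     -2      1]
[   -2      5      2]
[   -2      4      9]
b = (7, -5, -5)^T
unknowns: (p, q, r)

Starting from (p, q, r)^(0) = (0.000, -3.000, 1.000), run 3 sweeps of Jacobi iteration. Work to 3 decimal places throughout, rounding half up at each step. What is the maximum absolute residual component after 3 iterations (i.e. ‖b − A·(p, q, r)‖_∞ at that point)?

1.875

Iteration 1:
  p = (7 - (-2)·-3.000 - (1)·1.000) / (5) = 0.000
  q = (-5 - (-2)·0.000 - (2)·1.000) / (5) = -1.400
  r = (-5 - (-2)·0.000 - (4)·-3.000) / (9) = 0.778
Iteration 2:
  p = (7 - (-2)·-1.400 - (1)·0.778) / (5) = 0.684
  q = (-5 - (-2)·0.000 - (2)·0.778) / (5) = -1.311
  r = (-5 - (-2)·0.000 - (4)·-1.400) / (9) = 0.067
Iteration 3:
  p = (7 - (-2)·-1.311 - (1)·0.067) / (5) = 0.862
  q = (-5 - (-2)·0.684 - (2)·0.067) / (5) = -0.753
  r = (-5 - (-2)·0.684 - (4)·-1.311) / (9) = 0.179
Residual b − A·x = (1.005, 0.131, -1.875); ∞-norm = 1.875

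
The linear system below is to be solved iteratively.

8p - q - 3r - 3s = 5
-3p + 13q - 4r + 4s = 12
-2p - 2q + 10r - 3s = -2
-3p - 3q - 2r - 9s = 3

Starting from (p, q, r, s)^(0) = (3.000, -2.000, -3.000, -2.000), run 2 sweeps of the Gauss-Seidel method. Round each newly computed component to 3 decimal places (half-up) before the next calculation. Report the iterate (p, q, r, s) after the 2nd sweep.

(0.382, 0.594, 0.088, -0.678)

Iteration 1:
  p = (5 - (-1)·-2.000 - (-3)·-3.000 - (-3)·-2.000) / (8) = -1.500
  q = (12 - (-3)·-1.500 - (-4)·-3.000 - (4)·-2.000) / (13) = 0.269
  r = (-2 - (-2)·-1.500 - (-2)·0.269 - (-3)·-2.000) / (10) = -1.046
  s = (3 - (-3)·-1.500 - (-3)·0.269 - (-2)·-1.046) / (-9) = 0.309
Iteration 2:
  p = (5 - (-1)·0.269 - (-3)·-1.046 - (-3)·0.309) / (8) = 0.382
  q = (12 - (-3)·0.382 - (-4)·-1.046 - (4)·0.309) / (13) = 0.594
  r = (-2 - (-2)·0.382 - (-2)·0.594 - (-3)·0.309) / (10) = 0.088
  s = (3 - (-3)·0.382 - (-3)·0.594 - (-2)·0.088) / (-9) = -0.678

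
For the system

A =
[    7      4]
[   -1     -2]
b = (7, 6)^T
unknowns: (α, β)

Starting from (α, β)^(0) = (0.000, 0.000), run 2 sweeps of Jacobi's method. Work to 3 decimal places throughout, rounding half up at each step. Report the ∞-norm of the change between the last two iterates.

Iteration 1:
  α = (7 - (4)·0.000) / (7) = 1.000
  β = (6 - (-1)·0.000) / (-2) = -3.000
Iteration 2:
  α = (7 - (4)·-3.000) / (7) = 2.714
  β = (6 - (-1)·1.000) / (-2) = -3.500
Change: (1.714, -0.500) → max |·| = 1.714

1.714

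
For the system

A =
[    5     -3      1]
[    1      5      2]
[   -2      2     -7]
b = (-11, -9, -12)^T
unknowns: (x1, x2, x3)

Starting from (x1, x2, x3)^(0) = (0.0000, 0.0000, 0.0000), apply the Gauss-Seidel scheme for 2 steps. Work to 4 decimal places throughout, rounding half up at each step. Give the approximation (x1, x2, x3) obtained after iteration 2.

(-3.4069, -1.9003, 2.1447)

Iteration 1:
  x1 = (-11 - (-3)·0.0000 - (1)·0.0000) / (5) = -2.2000
  x2 = (-9 - (1)·-2.2000 - (2)·0.0000) / (5) = -1.3600
  x3 = (-12 - (-2)·-2.2000 - (2)·-1.3600) / (-7) = 1.9543
Iteration 2:
  x1 = (-11 - (-3)·-1.3600 - (1)·1.9543) / (5) = -3.4069
  x2 = (-9 - (1)·-3.4069 - (2)·1.9543) / (5) = -1.9003
  x3 = (-12 - (-2)·-3.4069 - (2)·-1.9003) / (-7) = 2.1447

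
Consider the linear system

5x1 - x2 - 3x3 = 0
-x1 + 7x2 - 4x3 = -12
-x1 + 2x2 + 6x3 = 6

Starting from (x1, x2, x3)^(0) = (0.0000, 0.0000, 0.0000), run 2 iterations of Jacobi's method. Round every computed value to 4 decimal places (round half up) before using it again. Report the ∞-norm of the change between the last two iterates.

Iteration 1:
  x1 = (0 - (-1)·0.0000 - (-3)·0.0000) / (5) = 0.0000
  x2 = (-12 - (-1)·0.0000 - (-4)·0.0000) / (7) = -1.7143
  x3 = (6 - (-1)·0.0000 - (2)·0.0000) / (6) = 1.0000
Iteration 2:
  x1 = (0 - (-1)·-1.7143 - (-3)·1.0000) / (5) = 0.2571
  x2 = (-12 - (-1)·0.0000 - (-4)·1.0000) / (7) = -1.1429
  x3 = (6 - (-1)·0.0000 - (2)·-1.7143) / (6) = 1.5714
Change: (0.2571, 0.5714, 0.5714) → max |·| = 0.5714

0.5714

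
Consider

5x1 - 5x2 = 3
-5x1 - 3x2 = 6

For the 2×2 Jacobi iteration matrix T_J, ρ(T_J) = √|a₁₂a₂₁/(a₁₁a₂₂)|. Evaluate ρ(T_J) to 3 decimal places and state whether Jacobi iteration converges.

a₁₂a₂₁/(a₁₁a₂₂) = (-5)·(-5) / ((5)·(-3)) = -1.666667
ρ = √|-1.666667| = √1.666667 = 1.291
ρ > 1, so Jacobi diverges

1.291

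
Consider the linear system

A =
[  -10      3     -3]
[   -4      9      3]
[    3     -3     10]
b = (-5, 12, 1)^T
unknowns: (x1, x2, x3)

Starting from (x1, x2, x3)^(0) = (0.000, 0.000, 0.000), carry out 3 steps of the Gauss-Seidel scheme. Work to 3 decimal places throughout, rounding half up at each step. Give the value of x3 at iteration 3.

0.322

Iteration 1:
  x1 = (-5 - (3)·0.000 - (-3)·0.000) / (-10) = 0.500
  x2 = (12 - (-4)·0.500 - (3)·0.000) / (9) = 1.556
  x3 = (1 - (3)·0.500 - (-3)·1.556) / (10) = 0.417
Iteration 2:
  x1 = (-5 - (3)·1.556 - (-3)·0.417) / (-10) = 0.842
  x2 = (12 - (-4)·0.842 - (3)·0.417) / (9) = 1.569
  x3 = (1 - (3)·0.842 - (-3)·1.569) / (10) = 0.318
Iteration 3:
  x1 = (-5 - (3)·1.569 - (-3)·0.318) / (-10) = 0.875
  x2 = (12 - (-4)·0.875 - (3)·0.318) / (9) = 1.616
  x3 = (1 - (3)·0.875 - (-3)·1.616) / (10) = 0.322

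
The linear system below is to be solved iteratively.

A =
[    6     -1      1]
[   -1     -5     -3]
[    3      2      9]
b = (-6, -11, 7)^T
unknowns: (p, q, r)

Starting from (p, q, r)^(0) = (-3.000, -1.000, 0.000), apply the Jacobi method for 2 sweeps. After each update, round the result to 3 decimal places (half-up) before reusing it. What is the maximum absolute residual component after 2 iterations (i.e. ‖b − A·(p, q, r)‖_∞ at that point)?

Iteration 1:
  p = (-6 - (-1)·-1.000 - (1)·0.000) / (6) = -1.167
  q = (-11 - (-1)·-3.000 - (-3)·0.000) / (-5) = 2.800
  r = (7 - (3)·-3.000 - (2)·-1.000) / (9) = 2.000
Iteration 2:
  p = (-6 - (-1)·2.800 - (1)·2.000) / (6) = -0.867
  q = (-11 - (-1)·-1.167 - (-3)·2.000) / (-5) = 1.233
  r = (7 - (3)·-1.167 - (2)·2.800) / (9) = 0.545
Residual b − A·x = (-0.110, -4.067, 2.230); ∞-norm = 4.067

4.067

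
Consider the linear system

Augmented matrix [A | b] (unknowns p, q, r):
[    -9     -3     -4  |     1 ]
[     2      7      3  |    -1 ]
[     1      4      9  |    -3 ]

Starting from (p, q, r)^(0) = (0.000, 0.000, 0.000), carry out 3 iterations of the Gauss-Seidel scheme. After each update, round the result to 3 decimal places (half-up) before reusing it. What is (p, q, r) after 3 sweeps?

(0.045, -0.018, -0.330)

Iteration 1:
  p = (1 - (-3)·0.000 - (-4)·0.000) / (-9) = -0.111
  q = (-1 - (2)·-0.111 - (3)·0.000) / (7) = -0.111
  r = (-3 - (1)·-0.111 - (4)·-0.111) / (9) = -0.272
Iteration 2:
  p = (1 - (-3)·-0.111 - (-4)·-0.272) / (-9) = 0.047
  q = (-1 - (2)·0.047 - (3)·-0.272) / (7) = -0.040
  r = (-3 - (1)·0.047 - (4)·-0.040) / (9) = -0.321
Iteration 3:
  p = (1 - (-3)·-0.040 - (-4)·-0.321) / (-9) = 0.045
  q = (-1 - (2)·0.045 - (3)·-0.321) / (7) = -0.018
  r = (-3 - (1)·0.045 - (4)·-0.018) / (9) = -0.330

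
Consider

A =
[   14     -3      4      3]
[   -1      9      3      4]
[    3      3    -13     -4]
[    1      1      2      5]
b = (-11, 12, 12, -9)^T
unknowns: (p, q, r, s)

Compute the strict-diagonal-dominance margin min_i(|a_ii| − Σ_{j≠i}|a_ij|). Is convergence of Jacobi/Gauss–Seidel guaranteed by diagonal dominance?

row 1: |14| − (3+4+3) = 4
row 2: |9| − (1+3+4) = 1
row 3: |-13| − (3+3+4) = 3
row 4: |5| − (1+1+2) = 1
minimum over rows = 1 → strictly diagonally dominant (convergence guaranteed)

1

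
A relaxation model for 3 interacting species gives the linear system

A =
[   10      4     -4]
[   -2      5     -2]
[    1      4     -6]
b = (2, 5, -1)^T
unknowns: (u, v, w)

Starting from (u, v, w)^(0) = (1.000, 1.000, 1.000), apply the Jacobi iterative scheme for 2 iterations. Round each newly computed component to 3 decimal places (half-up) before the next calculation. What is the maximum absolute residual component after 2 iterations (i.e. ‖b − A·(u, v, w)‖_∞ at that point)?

Iteration 1:
  u = (2 - (4)·1.000 - (-4)·1.000) / (10) = 0.200
  v = (5 - (-2)·1.000 - (-2)·1.000) / (5) = 1.800
  w = (-1 - (1)·1.000 - (4)·1.000) / (-6) = 1.000
Iteration 2:
  u = (2 - (4)·1.800 - (-4)·1.000) / (10) = -0.120
  v = (5 - (-2)·0.200 - (-2)·1.000) / (5) = 1.480
  w = (-1 - (1)·0.200 - (4)·1.800) / (-6) = 1.400
Residual b − A·x = (2.880, 0.160, 1.600); ∞-norm = 2.880

2.880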